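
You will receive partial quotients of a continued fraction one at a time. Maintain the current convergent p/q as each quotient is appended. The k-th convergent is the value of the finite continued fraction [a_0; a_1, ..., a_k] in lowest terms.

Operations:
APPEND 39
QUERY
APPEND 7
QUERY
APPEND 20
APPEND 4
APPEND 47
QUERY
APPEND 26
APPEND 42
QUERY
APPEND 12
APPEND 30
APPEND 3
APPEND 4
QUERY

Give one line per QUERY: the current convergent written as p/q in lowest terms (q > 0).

APPEND 39: p_0 = 39·1 + 0 = 39, q_0 = 39·0 + 1 = 1 → 39/1
APPEND 7: p_1 = 7·39 + 1 = 274, q_1 = 7·1 + 0 = 7 → 274/7
APPEND 20: p_2 = 20·274 + 39 = 5519, q_2 = 20·7 + 1 = 141 → 5519/141
APPEND 4: p_3 = 4·5519 + 274 = 22350, q_3 = 4·141 + 7 = 571 → 22350/571
APPEND 47: p_4 = 47·22350 + 5519 = 1055969, q_4 = 47·571 + 141 = 26978 → 1055969/26978
APPEND 26: p_5 = 26·1055969 + 22350 = 27477544, q_5 = 26·26978 + 571 = 701999 → 27477544/701999
APPEND 42: p_6 = 42·27477544 + 1055969 = 1155112817, q_6 = 42·701999 + 26978 = 29510936 → 1155112817/29510936
APPEND 12: p_7 = 12·1155112817 + 27477544 = 13888831348, q_7 = 12·29510936 + 701999 = 354833231 → 13888831348/354833231
APPEND 30: p_8 = 30·13888831348 + 1155112817 = 417820053257, q_8 = 30·354833231 + 29510936 = 10674507866 → 417820053257/10674507866
APPEND 3: p_9 = 3·417820053257 + 13888831348 = 1267348991119, q_9 = 3·10674507866 + 354833231 = 32378356829 → 1267348991119/32378356829
APPEND 4: p_10 = 4·1267348991119 + 417820053257 = 5487216017733, q_10 = 4·32378356829 + 10674507866 = 140187935182 → 5487216017733/140187935182

39/1
274/7
1055969/26978
1155112817/29510936
5487216017733/140187935182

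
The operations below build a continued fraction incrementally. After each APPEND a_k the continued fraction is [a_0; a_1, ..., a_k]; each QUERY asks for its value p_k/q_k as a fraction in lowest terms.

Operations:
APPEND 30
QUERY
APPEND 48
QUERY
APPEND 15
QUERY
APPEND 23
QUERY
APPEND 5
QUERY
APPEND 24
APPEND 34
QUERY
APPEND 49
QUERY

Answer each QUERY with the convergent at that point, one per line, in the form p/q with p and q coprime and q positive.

30/1
1441/48
21645/721
499276/16631
2518025/83876
2074201809/69092146
101696820517/3387544809

APPEND 30: p_0 = 30·1 + 0 = 30, q_0 = 30·0 + 1 = 1 → 30/1
APPEND 48: p_1 = 48·30 + 1 = 1441, q_1 = 48·1 + 0 = 48 → 1441/48
APPEND 15: p_2 = 15·1441 + 30 = 21645, q_2 = 15·48 + 1 = 721 → 21645/721
APPEND 23: p_3 = 23·21645 + 1441 = 499276, q_3 = 23·721 + 48 = 16631 → 499276/16631
APPEND 5: p_4 = 5·499276 + 21645 = 2518025, q_4 = 5·16631 + 721 = 83876 → 2518025/83876
APPEND 24: p_5 = 24·2518025 + 499276 = 60931876, q_5 = 24·83876 + 16631 = 2029655 → 60931876/2029655
APPEND 34: p_6 = 34·60931876 + 2518025 = 2074201809, q_6 = 34·2029655 + 83876 = 69092146 → 2074201809/69092146
APPEND 49: p_7 = 49·2074201809 + 60931876 = 101696820517, q_7 = 49·69092146 + 2029655 = 3387544809 → 101696820517/3387544809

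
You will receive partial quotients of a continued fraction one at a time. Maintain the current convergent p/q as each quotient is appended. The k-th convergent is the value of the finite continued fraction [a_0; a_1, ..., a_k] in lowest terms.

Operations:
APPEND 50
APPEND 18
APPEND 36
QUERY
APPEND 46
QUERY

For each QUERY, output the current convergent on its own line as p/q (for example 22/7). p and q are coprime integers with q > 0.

32486/649
1495257/29872

APPEND 50: p_0 = 50·1 + 0 = 50, q_0 = 50·0 + 1 = 1 → 50/1
APPEND 18: p_1 = 18·50 + 1 = 901, q_1 = 18·1 + 0 = 18 → 901/18
APPEND 36: p_2 = 36·901 + 50 = 32486, q_2 = 36·18 + 1 = 649 → 32486/649
APPEND 46: p_3 = 46·32486 + 901 = 1495257, q_3 = 46·649 + 18 = 29872 → 1495257/29872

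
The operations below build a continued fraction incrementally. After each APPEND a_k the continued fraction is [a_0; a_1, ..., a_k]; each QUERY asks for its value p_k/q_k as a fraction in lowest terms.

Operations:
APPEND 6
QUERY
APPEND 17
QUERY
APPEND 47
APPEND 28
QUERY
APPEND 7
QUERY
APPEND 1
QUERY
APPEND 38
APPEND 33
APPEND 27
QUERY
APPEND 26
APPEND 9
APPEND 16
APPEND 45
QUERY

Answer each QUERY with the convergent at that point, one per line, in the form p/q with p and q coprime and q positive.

6/1
103/17
135819/22417
955580/157719
1091399/180136
37875905637/6251438876
6470974582608975/1068037882949318

APPEND 6: p_0 = 6·1 + 0 = 6, q_0 = 6·0 + 1 = 1 → 6/1
APPEND 17: p_1 = 17·6 + 1 = 103, q_1 = 17·1 + 0 = 17 → 103/17
APPEND 47: p_2 = 47·103 + 6 = 4847, q_2 = 47·17 + 1 = 800 → 4847/800
APPEND 28: p_3 = 28·4847 + 103 = 135819, q_3 = 28·800 + 17 = 22417 → 135819/22417
APPEND 7: p_4 = 7·135819 + 4847 = 955580, q_4 = 7·22417 + 800 = 157719 → 955580/157719
APPEND 1: p_5 = 1·955580 + 135819 = 1091399, q_5 = 1·157719 + 22417 = 180136 → 1091399/180136
APPEND 38: p_6 = 38·1091399 + 955580 = 42428742, q_6 = 38·180136 + 157719 = 7002887 → 42428742/7002887
APPEND 33: p_7 = 33·42428742 + 1091399 = 1401239885, q_7 = 33·7002887 + 180136 = 231275407 → 1401239885/231275407
APPEND 27: p_8 = 27·1401239885 + 42428742 = 37875905637, q_8 = 27·231275407 + 7002887 = 6251438876 → 37875905637/6251438876
APPEND 26: p_9 = 26·37875905637 + 1401239885 = 986174786447, q_9 = 26·6251438876 + 231275407 = 162768686183 → 986174786447/162768686183
APPEND 9: p_10 = 9·986174786447 + 37875905637 = 8913448983660, q_10 = 9·162768686183 + 6251438876 = 1471169614523 → 8913448983660/1471169614523
APPEND 16: p_11 = 16·8913448983660 + 986174786447 = 143601358525007, q_11 = 16·1471169614523 + 162768686183 = 23701482518551 → 143601358525007/23701482518551
APPEND 45: p_12 = 45·143601358525007 + 8913448983660 = 6470974582608975, q_12 = 45·23701482518551 + 1471169614523 = 1068037882949318 → 6470974582608975/1068037882949318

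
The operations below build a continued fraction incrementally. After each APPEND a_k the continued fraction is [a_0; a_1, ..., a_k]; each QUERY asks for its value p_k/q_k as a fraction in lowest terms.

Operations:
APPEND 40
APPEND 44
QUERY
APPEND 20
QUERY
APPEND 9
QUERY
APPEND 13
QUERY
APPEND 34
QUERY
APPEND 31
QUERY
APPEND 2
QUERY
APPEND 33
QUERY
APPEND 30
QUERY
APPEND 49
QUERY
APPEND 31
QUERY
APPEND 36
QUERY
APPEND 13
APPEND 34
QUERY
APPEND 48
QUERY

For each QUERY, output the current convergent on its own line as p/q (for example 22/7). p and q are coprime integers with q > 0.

1761/44
35260/881
319101/7973
4183573/104530
142560583/3561993
4423561646/110526313
8989683875/224614619
301083129521/7522808740
9041483569505/225908876819
443333778035266/11077057772871
13752388602662751/343614699835820
495529323473894302/12381206251862391
219987071511425709320/5496557269369457093
10565835066142197336037/263996048225707987367

APPEND 40: p_0 = 40·1 + 0 = 40, q_0 = 40·0 + 1 = 1 → 40/1
APPEND 44: p_1 = 44·40 + 1 = 1761, q_1 = 44·1 + 0 = 44 → 1761/44
APPEND 20: p_2 = 20·1761 + 40 = 35260, q_2 = 20·44 + 1 = 881 → 35260/881
APPEND 9: p_3 = 9·35260 + 1761 = 319101, q_3 = 9·881 + 44 = 7973 → 319101/7973
APPEND 13: p_4 = 13·319101 + 35260 = 4183573, q_4 = 13·7973 + 881 = 104530 → 4183573/104530
APPEND 34: p_5 = 34·4183573 + 319101 = 142560583, q_5 = 34·104530 + 7973 = 3561993 → 142560583/3561993
APPEND 31: p_6 = 31·142560583 + 4183573 = 4423561646, q_6 = 31·3561993 + 104530 = 110526313 → 4423561646/110526313
APPEND 2: p_7 = 2·4423561646 + 142560583 = 8989683875, q_7 = 2·110526313 + 3561993 = 224614619 → 8989683875/224614619
APPEND 33: p_8 = 33·8989683875 + 4423561646 = 301083129521, q_8 = 33·224614619 + 110526313 = 7522808740 → 301083129521/7522808740
APPEND 30: p_9 = 30·301083129521 + 8989683875 = 9041483569505, q_9 = 30·7522808740 + 224614619 = 225908876819 → 9041483569505/225908876819
APPEND 49: p_10 = 49·9041483569505 + 301083129521 = 443333778035266, q_10 = 49·225908876819 + 7522808740 = 11077057772871 → 443333778035266/11077057772871
APPEND 31: p_11 = 31·443333778035266 + 9041483569505 = 13752388602662751, q_11 = 31·11077057772871 + 225908876819 = 343614699835820 → 13752388602662751/343614699835820
APPEND 36: p_12 = 36·13752388602662751 + 443333778035266 = 495529323473894302, q_12 = 36·343614699835820 + 11077057772871 = 12381206251862391 → 495529323473894302/12381206251862391
APPEND 13: p_13 = 13·495529323473894302 + 13752388602662751 = 6455633593763288677, q_13 = 13·12381206251862391 + 343614699835820 = 161299295974046903 → 6455633593763288677/161299295974046903
APPEND 34: p_14 = 34·6455633593763288677 + 495529323473894302 = 219987071511425709320, q_14 = 34·161299295974046903 + 12381206251862391 = 5496557269369457093 → 219987071511425709320/5496557269369457093
APPEND 48: p_15 = 48·219987071511425709320 + 6455633593763288677 = 10565835066142197336037, q_15 = 48·5496557269369457093 + 161299295974046903 = 263996048225707987367 → 10565835066142197336037/263996048225707987367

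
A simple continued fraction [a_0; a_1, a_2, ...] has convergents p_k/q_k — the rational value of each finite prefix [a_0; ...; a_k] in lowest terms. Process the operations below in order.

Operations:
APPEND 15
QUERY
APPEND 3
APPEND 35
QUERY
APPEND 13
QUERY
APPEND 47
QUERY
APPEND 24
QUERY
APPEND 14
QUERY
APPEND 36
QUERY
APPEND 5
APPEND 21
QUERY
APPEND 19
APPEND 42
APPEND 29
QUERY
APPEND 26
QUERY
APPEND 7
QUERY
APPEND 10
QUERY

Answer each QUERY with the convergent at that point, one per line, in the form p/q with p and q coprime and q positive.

15/1
1625/106
21171/1381
996662/65013
23941059/1561693
336171488/21928715
12126114627/790995433
1292427751710/84306018913
30045718023850337/1959904426860190
782223878996999218/51025042637523387
5505612871002844863/359135202889523899
55838352589025447848/3642377071532762377

APPEND 15: p_0 = 15·1 + 0 = 15, q_0 = 15·0 + 1 = 1 → 15/1
APPEND 3: p_1 = 3·15 + 1 = 46, q_1 = 3·1 + 0 = 3 → 46/3
APPEND 35: p_2 = 35·46 + 15 = 1625, q_2 = 35·3 + 1 = 106 → 1625/106
APPEND 13: p_3 = 13·1625 + 46 = 21171, q_3 = 13·106 + 3 = 1381 → 21171/1381
APPEND 47: p_4 = 47·21171 + 1625 = 996662, q_4 = 47·1381 + 106 = 65013 → 996662/65013
APPEND 24: p_5 = 24·996662 + 21171 = 23941059, q_5 = 24·65013 + 1381 = 1561693 → 23941059/1561693
APPEND 14: p_6 = 14·23941059 + 996662 = 336171488, q_6 = 14·1561693 + 65013 = 21928715 → 336171488/21928715
APPEND 36: p_7 = 36·336171488 + 23941059 = 12126114627, q_7 = 36·21928715 + 1561693 = 790995433 → 12126114627/790995433
APPEND 5: p_8 = 5·12126114627 + 336171488 = 60966744623, q_8 = 5·790995433 + 21928715 = 3976905880 → 60966744623/3976905880
APPEND 21: p_9 = 21·60966744623 + 12126114627 = 1292427751710, q_9 = 21·3976905880 + 790995433 = 84306018913 → 1292427751710/84306018913
APPEND 19: p_10 = 19·1292427751710 + 60966744623 = 24617094027113, q_10 = 19·84306018913 + 3976905880 = 1605791265227 → 24617094027113/1605791265227
APPEND 42: p_11 = 42·24617094027113 + 1292427751710 = 1035210376890456, q_11 = 42·1605791265227 + 84306018913 = 67527539158447 → 1035210376890456/67527539158447
APPEND 29: p_12 = 29·1035210376890456 + 24617094027113 = 30045718023850337, q_12 = 29·67527539158447 + 1605791265227 = 1959904426860190 → 30045718023850337/1959904426860190
APPEND 26: p_13 = 26·30045718023850337 + 1035210376890456 = 782223878996999218, q_13 = 26·1959904426860190 + 67527539158447 = 51025042637523387 → 782223878996999218/51025042637523387
APPEND 7: p_14 = 7·782223878996999218 + 30045718023850337 = 5505612871002844863, q_14 = 7·51025042637523387 + 1959904426860190 = 359135202889523899 → 5505612871002844863/359135202889523899
APPEND 10: p_15 = 10·5505612871002844863 + 782223878996999218 = 55838352589025447848, q_15 = 10·359135202889523899 + 51025042637523387 = 3642377071532762377 → 55838352589025447848/3642377071532762377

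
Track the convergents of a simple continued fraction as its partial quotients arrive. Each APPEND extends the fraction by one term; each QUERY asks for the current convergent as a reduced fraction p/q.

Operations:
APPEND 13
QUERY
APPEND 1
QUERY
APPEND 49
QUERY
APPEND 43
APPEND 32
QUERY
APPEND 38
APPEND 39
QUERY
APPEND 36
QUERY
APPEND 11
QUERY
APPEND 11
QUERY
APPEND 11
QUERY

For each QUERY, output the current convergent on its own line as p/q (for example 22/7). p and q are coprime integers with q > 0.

13/1
14/1
699/50
962971/68882
1429258762/102235895
51489938401/3683111887
567818581173/40616466652
6297494331304/450464245059
69840256225517/4995723162301

APPEND 13: p_0 = 13·1 + 0 = 13, q_0 = 13·0 + 1 = 1 → 13/1
APPEND 1: p_1 = 1·13 + 1 = 14, q_1 = 1·1 + 0 = 1 → 14/1
APPEND 49: p_2 = 49·14 + 13 = 699, q_2 = 49·1 + 1 = 50 → 699/50
APPEND 43: p_3 = 43·699 + 14 = 30071, q_3 = 43·50 + 1 = 2151 → 30071/2151
APPEND 32: p_4 = 32·30071 + 699 = 962971, q_4 = 32·2151 + 50 = 68882 → 962971/68882
APPEND 38: p_5 = 38·962971 + 30071 = 36622969, q_5 = 38·68882 + 2151 = 2619667 → 36622969/2619667
APPEND 39: p_6 = 39·36622969 + 962971 = 1429258762, q_6 = 39·2619667 + 68882 = 102235895 → 1429258762/102235895
APPEND 36: p_7 = 36·1429258762 + 36622969 = 51489938401, q_7 = 36·102235895 + 2619667 = 3683111887 → 51489938401/3683111887
APPEND 11: p_8 = 11·51489938401 + 1429258762 = 567818581173, q_8 = 11·3683111887 + 102235895 = 40616466652 → 567818581173/40616466652
APPEND 11: p_9 = 11·567818581173 + 51489938401 = 6297494331304, q_9 = 11·40616466652 + 3683111887 = 450464245059 → 6297494331304/450464245059
APPEND 11: p_10 = 11·6297494331304 + 567818581173 = 69840256225517, q_10 = 11·450464245059 + 40616466652 = 4995723162301 → 69840256225517/4995723162301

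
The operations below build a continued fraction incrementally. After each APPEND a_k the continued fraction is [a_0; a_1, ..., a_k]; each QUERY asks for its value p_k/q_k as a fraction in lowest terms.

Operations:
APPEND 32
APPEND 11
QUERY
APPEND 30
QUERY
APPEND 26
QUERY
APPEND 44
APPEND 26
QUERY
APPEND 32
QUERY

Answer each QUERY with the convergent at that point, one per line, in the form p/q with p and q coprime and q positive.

353/11
10622/331
276525/8617
316897297/9875071
10152891226/316381751

APPEND 32: p_0 = 32·1 + 0 = 32, q_0 = 32·0 + 1 = 1 → 32/1
APPEND 11: p_1 = 11·32 + 1 = 353, q_1 = 11·1 + 0 = 11 → 353/11
APPEND 30: p_2 = 30·353 + 32 = 10622, q_2 = 30·11 + 1 = 331 → 10622/331
APPEND 26: p_3 = 26·10622 + 353 = 276525, q_3 = 26·331 + 11 = 8617 → 276525/8617
APPEND 44: p_4 = 44·276525 + 10622 = 12177722, q_4 = 44·8617 + 331 = 379479 → 12177722/379479
APPEND 26: p_5 = 26·12177722 + 276525 = 316897297, q_5 = 26·379479 + 8617 = 9875071 → 316897297/9875071
APPEND 32: p_6 = 32·316897297 + 12177722 = 10152891226, q_6 = 32·9875071 + 379479 = 316381751 → 10152891226/316381751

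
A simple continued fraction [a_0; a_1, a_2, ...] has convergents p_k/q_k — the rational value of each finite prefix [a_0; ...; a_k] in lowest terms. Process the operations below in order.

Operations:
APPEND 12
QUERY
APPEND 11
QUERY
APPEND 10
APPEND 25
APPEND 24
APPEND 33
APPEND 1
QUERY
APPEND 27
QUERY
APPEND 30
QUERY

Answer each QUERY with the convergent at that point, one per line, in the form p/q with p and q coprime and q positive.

APPEND 12: p_0 = 12·1 + 0 = 12, q_0 = 12·0 + 1 = 1 → 12/1
APPEND 11: p_1 = 11·12 + 1 = 133, q_1 = 11·1 + 0 = 11 → 133/11
APPEND 10: p_2 = 10·133 + 12 = 1342, q_2 = 10·11 + 1 = 111 → 1342/111
APPEND 25: p_3 = 25·1342 + 133 = 33683, q_3 = 25·111 + 11 = 2786 → 33683/2786
APPEND 24: p_4 = 24·33683 + 1342 = 809734, q_4 = 24·2786 + 111 = 66975 → 809734/66975
APPEND 33: p_5 = 33·809734 + 33683 = 26754905, q_5 = 33·66975 + 2786 = 2212961 → 26754905/2212961
APPEND 1: p_6 = 1·26754905 + 809734 = 27564639, q_6 = 1·2212961 + 66975 = 2279936 → 27564639/2279936
APPEND 27: p_7 = 27·27564639 + 26754905 = 771000158, q_7 = 27·2279936 + 2212961 = 63771233 → 771000158/63771233
APPEND 30: p_8 = 30·771000158 + 27564639 = 23157569379, q_8 = 30·63771233 + 2279936 = 1915416926 → 23157569379/1915416926

12/1
133/11
27564639/2279936
771000158/63771233
23157569379/1915416926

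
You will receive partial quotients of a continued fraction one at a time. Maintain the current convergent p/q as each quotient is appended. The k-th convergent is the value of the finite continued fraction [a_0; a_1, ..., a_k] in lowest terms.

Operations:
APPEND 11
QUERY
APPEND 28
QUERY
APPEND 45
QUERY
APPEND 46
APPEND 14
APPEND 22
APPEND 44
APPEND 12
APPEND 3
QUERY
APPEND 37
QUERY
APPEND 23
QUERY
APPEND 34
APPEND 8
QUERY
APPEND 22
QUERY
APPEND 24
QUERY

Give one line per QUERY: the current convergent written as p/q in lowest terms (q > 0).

11/1
309/28
13916/1261
323602429969/29323272757
12078247405158/1094471828045
278123292748603/25202175317792
76024284899609883/6888949636381576
1682002537992275086/152414860433027645
40444085196714211947/3664845600029045056

APPEND 11: p_0 = 11·1 + 0 = 11, q_0 = 11·0 + 1 = 1 → 11/1
APPEND 28: p_1 = 28·11 + 1 = 309, q_1 = 28·1 + 0 = 28 → 309/28
APPEND 45: p_2 = 45·309 + 11 = 13916, q_2 = 45·28 + 1 = 1261 → 13916/1261
APPEND 46: p_3 = 46·13916 + 309 = 640445, q_3 = 46·1261 + 28 = 58034 → 640445/58034
APPEND 14: p_4 = 14·640445 + 13916 = 8980146, q_4 = 14·58034 + 1261 = 813737 → 8980146/813737
APPEND 22: p_5 = 22·8980146 + 640445 = 198203657, q_5 = 22·813737 + 58034 = 17960248 → 198203657/17960248
APPEND 44: p_6 = 44·198203657 + 8980146 = 8729941054, q_6 = 44·17960248 + 813737 = 791064649 → 8729941054/791064649
APPEND 12: p_7 = 12·8729941054 + 198203657 = 104957496305, q_7 = 12·791064649 + 17960248 = 9510736036 → 104957496305/9510736036
APPEND 3: p_8 = 3·104957496305 + 8729941054 = 323602429969, q_8 = 3·9510736036 + 791064649 = 29323272757 → 323602429969/29323272757
APPEND 37: p_9 = 37·323602429969 + 104957496305 = 12078247405158, q_9 = 37·29323272757 + 9510736036 = 1094471828045 → 12078247405158/1094471828045
APPEND 23: p_10 = 23·12078247405158 + 323602429969 = 278123292748603, q_10 = 23·1094471828045 + 29323272757 = 25202175317792 → 278123292748603/25202175317792
APPEND 34: p_11 = 34·278123292748603 + 12078247405158 = 9468270200857660, q_11 = 34·25202175317792 + 1094471828045 = 857968432632973 → 9468270200857660/857968432632973
APPEND 8: p_12 = 8·9468270200857660 + 278123292748603 = 76024284899609883, q_12 = 8·857968432632973 + 25202175317792 = 6888949636381576 → 76024284899609883/6888949636381576
APPEND 22: p_13 = 22·76024284899609883 + 9468270200857660 = 1682002537992275086, q_13 = 22·6888949636381576 + 857968432632973 = 152414860433027645 → 1682002537992275086/152414860433027645
APPEND 24: p_14 = 24·1682002537992275086 + 76024284899609883 = 40444085196714211947, q_14 = 24·152414860433027645 + 6888949636381576 = 3664845600029045056 → 40444085196714211947/3664845600029045056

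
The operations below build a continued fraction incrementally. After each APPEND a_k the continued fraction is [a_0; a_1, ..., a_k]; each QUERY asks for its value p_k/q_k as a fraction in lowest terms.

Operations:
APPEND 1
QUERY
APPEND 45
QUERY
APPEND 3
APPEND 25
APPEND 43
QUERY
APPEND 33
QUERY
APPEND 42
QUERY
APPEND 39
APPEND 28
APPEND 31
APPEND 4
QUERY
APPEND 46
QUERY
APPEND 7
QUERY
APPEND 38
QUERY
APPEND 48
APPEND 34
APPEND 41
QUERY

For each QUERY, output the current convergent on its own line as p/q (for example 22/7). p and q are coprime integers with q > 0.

APPEND 1: p_0 = 1·1 + 0 = 1, q_0 = 1·0 + 1 = 1 → 1/1
APPEND 45: p_1 = 45·1 + 1 = 46, q_1 = 45·1 + 0 = 45 → 46/45
APPEND 3: p_2 = 3·46 + 1 = 139, q_2 = 3·45 + 1 = 136 → 139/136
APPEND 25: p_3 = 25·139 + 46 = 3521, q_3 = 25·136 + 45 = 3445 → 3521/3445
APPEND 43: p_4 = 43·3521 + 139 = 151542, q_4 = 43·3445 + 136 = 148271 → 151542/148271
APPEND 33: p_5 = 33·151542 + 3521 = 5004407, q_5 = 33·148271 + 3445 = 4896388 → 5004407/4896388
APPEND 42: p_6 = 42·5004407 + 151542 = 210336636, q_6 = 42·4896388 + 148271 = 205796567 → 210336636/205796567
APPEND 39: p_7 = 39·210336636 + 5004407 = 8208133211, q_7 = 39·205796567 + 4896388 = 8030962501 → 8208133211/8030962501
APPEND 28: p_8 = 28·8208133211 + 210336636 = 230038066544, q_8 = 28·8030962501 + 205796567 = 225072746595 → 230038066544/225072746595
APPEND 31: p_9 = 31·230038066544 + 8208133211 = 7139388196075, q_9 = 31·225072746595 + 8030962501 = 6985286106946 → 7139388196075/6985286106946
APPEND 4: p_10 = 4·7139388196075 + 230038066544 = 28787590850844, q_10 = 4·6985286106946 + 225072746595 = 28166217174379 → 28787590850844/28166217174379
APPEND 46: p_11 = 46·28787590850844 + 7139388196075 = 1331368567334899, q_11 = 46·28166217174379 + 6985286106946 = 1302631276128380 → 1331368567334899/1302631276128380
APPEND 7: p_12 = 7·1331368567334899 + 28787590850844 = 9348367562195137, q_12 = 7·1302631276128380 + 28166217174379 = 9146585150073039 → 9348367562195137/9146585150073039
APPEND 38: p_13 = 38·9348367562195137 + 1331368567334899 = 356569335930750105, q_13 = 38·9146585150073039 + 1302631276128380 = 348872866978903862 → 356569335930750105/348872866978903862
APPEND 48: p_14 = 48·356569335930750105 + 9348367562195137 = 17124676492238200177, q_14 = 48·348872866978903862 + 9146585150073039 = 16755044200137458415 → 17124676492238200177/16755044200137458415
APPEND 34: p_15 = 34·17124676492238200177 + 356569335930750105 = 582595570072029556123, q_15 = 34·16755044200137458415 + 348872866978903862 = 570020375671652489972 → 582595570072029556123/570020375671652489972
APPEND 41: p_16 = 41·582595570072029556123 + 17124676492238200177 = 23903543049445450001220, q_16 = 41·570020375671652489972 + 16755044200137458415 = 23387590446737889547267 → 23903543049445450001220/23387590446737889547267

1/1
46/45
151542/148271
5004407/4896388
210336636/205796567
28787590850844/28166217174379
1331368567334899/1302631276128380
9348367562195137/9146585150073039
356569335930750105/348872866978903862
23903543049445450001220/23387590446737889547267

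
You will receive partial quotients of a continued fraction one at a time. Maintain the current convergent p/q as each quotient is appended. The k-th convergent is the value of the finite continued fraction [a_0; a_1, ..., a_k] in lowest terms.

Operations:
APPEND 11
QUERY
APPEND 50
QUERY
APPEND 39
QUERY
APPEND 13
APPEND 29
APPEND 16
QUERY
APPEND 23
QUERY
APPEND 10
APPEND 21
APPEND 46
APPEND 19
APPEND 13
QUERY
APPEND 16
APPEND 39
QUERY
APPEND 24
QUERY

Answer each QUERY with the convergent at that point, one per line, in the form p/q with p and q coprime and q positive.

11/1
551/50
21500/1951
130567715/11848261
3011200424/273248931
7295299778146499/662006039124770
4581360111429101405/415731793538709611
110069926387417688974/9988205859993122583

APPEND 11: p_0 = 11·1 + 0 = 11, q_0 = 11·0 + 1 = 1 → 11/1
APPEND 50: p_1 = 50·11 + 1 = 551, q_1 = 50·1 + 0 = 50 → 551/50
APPEND 39: p_2 = 39·551 + 11 = 21500, q_2 = 39·50 + 1 = 1951 → 21500/1951
APPEND 13: p_3 = 13·21500 + 551 = 280051, q_3 = 13·1951 + 50 = 25413 → 280051/25413
APPEND 29: p_4 = 29·280051 + 21500 = 8142979, q_4 = 29·25413 + 1951 = 738928 → 8142979/738928
APPEND 16: p_5 = 16·8142979 + 280051 = 130567715, q_5 = 16·738928 + 25413 = 11848261 → 130567715/11848261
APPEND 23: p_6 = 23·130567715 + 8142979 = 3011200424, q_6 = 23·11848261 + 738928 = 273248931 → 3011200424/273248931
APPEND 10: p_7 = 10·3011200424 + 130567715 = 30242571955, q_7 = 10·273248931 + 11848261 = 2744337571 → 30242571955/2744337571
APPEND 21: p_8 = 21·30242571955 + 3011200424 = 638105211479, q_8 = 21·2744337571 + 273248931 = 57904337922 → 638105211479/57904337922
APPEND 46: p_9 = 46·638105211479 + 30242571955 = 29383082299989, q_9 = 46·57904337922 + 2744337571 = 2666343881983 → 29383082299989/2666343881983
APPEND 19: p_10 = 19·29383082299989 + 638105211479 = 558916668911270, q_10 = 19·2666343881983 + 57904337922 = 50718438095599 → 558916668911270/50718438095599
APPEND 13: p_11 = 13·558916668911270 + 29383082299989 = 7295299778146499, q_11 = 13·50718438095599 + 2666343881983 = 662006039124770 → 7295299778146499/662006039124770
APPEND 16: p_12 = 16·7295299778146499 + 558916668911270 = 117283713119255254, q_12 = 16·662006039124770 + 50718438095599 = 10642815064091919 → 117283713119255254/10642815064091919
APPEND 39: p_13 = 39·117283713119255254 + 7295299778146499 = 4581360111429101405, q_13 = 39·10642815064091919 + 662006039124770 = 415731793538709611 → 4581360111429101405/415731793538709611
APPEND 24: p_14 = 24·4581360111429101405 + 117283713119255254 = 110069926387417688974, q_14 = 24·415731793538709611 + 10642815064091919 = 9988205859993122583 → 110069926387417688974/9988205859993122583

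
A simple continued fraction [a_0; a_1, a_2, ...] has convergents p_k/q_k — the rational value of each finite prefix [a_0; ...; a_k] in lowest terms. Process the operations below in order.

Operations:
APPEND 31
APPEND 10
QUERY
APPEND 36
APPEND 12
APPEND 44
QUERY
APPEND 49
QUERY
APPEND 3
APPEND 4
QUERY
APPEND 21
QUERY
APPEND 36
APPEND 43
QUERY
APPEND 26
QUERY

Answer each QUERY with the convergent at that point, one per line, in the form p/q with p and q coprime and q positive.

311/10
5952767/191409
291820618/9383383
3817479102/122749615
81048475763/2606083473
125708240558273/4042101533122
3271335817121668/105188581615815

APPEND 31: p_0 = 31·1 + 0 = 31, q_0 = 31·0 + 1 = 1 → 31/1
APPEND 10: p_1 = 10·31 + 1 = 311, q_1 = 10·1 + 0 = 10 → 311/10
APPEND 36: p_2 = 36·311 + 31 = 11227, q_2 = 36·10 + 1 = 361 → 11227/361
APPEND 12: p_3 = 12·11227 + 311 = 135035, q_3 = 12·361 + 10 = 4342 → 135035/4342
APPEND 44: p_4 = 44·135035 + 11227 = 5952767, q_4 = 44·4342 + 361 = 191409 → 5952767/191409
APPEND 49: p_5 = 49·5952767 + 135035 = 291820618, q_5 = 49·191409 + 4342 = 9383383 → 291820618/9383383
APPEND 3: p_6 = 3·291820618 + 5952767 = 881414621, q_6 = 3·9383383 + 191409 = 28341558 → 881414621/28341558
APPEND 4: p_7 = 4·881414621 + 291820618 = 3817479102, q_7 = 4·28341558 + 9383383 = 122749615 → 3817479102/122749615
APPEND 21: p_8 = 21·3817479102 + 881414621 = 81048475763, q_8 = 21·122749615 + 28341558 = 2606083473 → 81048475763/2606083473
APPEND 36: p_9 = 36·81048475763 + 3817479102 = 2921562606570, q_9 = 36·2606083473 + 122749615 = 93941754643 → 2921562606570/93941754643
APPEND 43: p_10 = 43·2921562606570 + 81048475763 = 125708240558273, q_10 = 43·93941754643 + 2606083473 = 4042101533122 → 125708240558273/4042101533122
APPEND 26: p_11 = 26·125708240558273 + 2921562606570 = 3271335817121668, q_11 = 26·4042101533122 + 93941754643 = 105188581615815 → 3271335817121668/105188581615815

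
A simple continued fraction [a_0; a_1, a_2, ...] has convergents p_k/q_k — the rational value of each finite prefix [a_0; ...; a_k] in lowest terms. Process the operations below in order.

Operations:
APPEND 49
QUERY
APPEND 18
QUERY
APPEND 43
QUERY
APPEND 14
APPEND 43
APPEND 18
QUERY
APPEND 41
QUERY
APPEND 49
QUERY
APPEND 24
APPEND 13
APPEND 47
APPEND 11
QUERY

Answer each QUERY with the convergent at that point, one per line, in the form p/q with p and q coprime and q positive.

APPEND 49: p_0 = 49·1 + 0 = 49, q_0 = 49·0 + 1 = 1 → 49/1
APPEND 18: p_1 = 18·49 + 1 = 883, q_1 = 18·1 + 0 = 18 → 883/18
APPEND 43: p_2 = 43·883 + 49 = 38018, q_2 = 43·18 + 1 = 775 → 38018/775
APPEND 14: p_3 = 14·38018 + 883 = 533135, q_3 = 14·775 + 18 = 10868 → 533135/10868
APPEND 43: p_4 = 43·533135 + 38018 = 22962823, q_4 = 43·10868 + 775 = 468099 → 22962823/468099
APPEND 18: p_5 = 18·22962823 + 533135 = 413863949, q_5 = 18·468099 + 10868 = 8436650 → 413863949/8436650
APPEND 41: p_6 = 41·413863949 + 22962823 = 16991384732, q_6 = 41·8436650 + 468099 = 346370749 → 16991384732/346370749
APPEND 49: p_7 = 49·16991384732 + 413863949 = 832991715817, q_7 = 49·346370749 + 8436650 = 16980603351 → 832991715817/16980603351
APPEND 24: p_8 = 24·832991715817 + 16991384732 = 20008792564340, q_8 = 24·16980603351 + 346370749 = 407880851173 → 20008792564340/407880851173
APPEND 13: p_9 = 13·20008792564340 + 832991715817 = 260947295052237, q_9 = 13·407880851173 + 16980603351 = 5319431668600 → 260947295052237/5319431668600
APPEND 47: p_10 = 47·260947295052237 + 20008792564340 = 12284531660019479, q_10 = 47·5319431668600 + 407880851173 = 250421169275373 → 12284531660019479/250421169275373
APPEND 11: p_11 = 11·12284531660019479 + 260947295052237 = 135390795555266506, q_11 = 11·250421169275373 + 5319431668600 = 2759952293697703 → 135390795555266506/2759952293697703

49/1
883/18
38018/775
413863949/8436650
16991384732/346370749
832991715817/16980603351
135390795555266506/2759952293697703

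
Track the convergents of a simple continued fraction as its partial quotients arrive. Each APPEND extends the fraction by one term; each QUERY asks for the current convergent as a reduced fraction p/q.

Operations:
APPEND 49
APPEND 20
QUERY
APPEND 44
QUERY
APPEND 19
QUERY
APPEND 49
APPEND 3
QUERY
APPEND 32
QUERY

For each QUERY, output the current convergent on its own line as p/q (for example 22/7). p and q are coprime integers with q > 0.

981/20
43213/881
822028/16759
121789783/2482975
3937595641/80277272

APPEND 49: p_0 = 49·1 + 0 = 49, q_0 = 49·0 + 1 = 1 → 49/1
APPEND 20: p_1 = 20·49 + 1 = 981, q_1 = 20·1 + 0 = 20 → 981/20
APPEND 44: p_2 = 44·981 + 49 = 43213, q_2 = 44·20 + 1 = 881 → 43213/881
APPEND 19: p_3 = 19·43213 + 981 = 822028, q_3 = 19·881 + 20 = 16759 → 822028/16759
APPEND 49: p_4 = 49·822028 + 43213 = 40322585, q_4 = 49·16759 + 881 = 822072 → 40322585/822072
APPEND 3: p_5 = 3·40322585 + 822028 = 121789783, q_5 = 3·822072 + 16759 = 2482975 → 121789783/2482975
APPEND 32: p_6 = 32·121789783 + 40322585 = 3937595641, q_6 = 32·2482975 + 822072 = 80277272 → 3937595641/80277272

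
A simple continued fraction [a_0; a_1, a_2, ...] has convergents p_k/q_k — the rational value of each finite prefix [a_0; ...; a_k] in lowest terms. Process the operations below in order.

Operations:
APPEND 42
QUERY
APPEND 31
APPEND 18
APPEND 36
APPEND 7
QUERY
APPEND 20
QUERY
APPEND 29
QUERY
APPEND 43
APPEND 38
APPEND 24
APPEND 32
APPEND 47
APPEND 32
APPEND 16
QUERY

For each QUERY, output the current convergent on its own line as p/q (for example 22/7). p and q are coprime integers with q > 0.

42/1
5953609/141644
119919339/2853035
3483614440/82879659
105946827298307282393/2520611011882129769

APPEND 42: p_0 = 42·1 + 0 = 42, q_0 = 42·0 + 1 = 1 → 42/1
APPEND 31: p_1 = 31·42 + 1 = 1303, q_1 = 31·1 + 0 = 31 → 1303/31
APPEND 18: p_2 = 18·1303 + 42 = 23496, q_2 = 18·31 + 1 = 559 → 23496/559
APPEND 36: p_3 = 36·23496 + 1303 = 847159, q_3 = 36·559 + 31 = 20155 → 847159/20155
APPEND 7: p_4 = 7·847159 + 23496 = 5953609, q_4 = 7·20155 + 559 = 141644 → 5953609/141644
APPEND 20: p_5 = 20·5953609 + 847159 = 119919339, q_5 = 20·141644 + 20155 = 2853035 → 119919339/2853035
APPEND 29: p_6 = 29·119919339 + 5953609 = 3483614440, q_6 = 29·2853035 + 141644 = 82879659 → 3483614440/82879659
APPEND 43: p_7 = 43·3483614440 + 119919339 = 149915340259, q_7 = 43·82879659 + 2853035 = 3566678372 → 149915340259/3566678372
APPEND 38: p_8 = 38·149915340259 + 3483614440 = 5700266544282, q_8 = 38·3566678372 + 82879659 = 135616657795 → 5700266544282/135616657795
APPEND 24: p_9 = 24·5700266544282 + 149915340259 = 136956312403027, q_9 = 24·135616657795 + 3566678372 = 3258366465452 → 136956312403027/3258366465452
APPEND 32: p_10 = 32·136956312403027 + 5700266544282 = 4388302263441146, q_10 = 32·3258366465452 + 135616657795 = 104403343552259 → 4388302263441146/104403343552259
APPEND 47: p_11 = 47·4388302263441146 + 136956312403027 = 206387162694136889, q_11 = 47·104403343552259 + 3258366465452 = 4910215513421625 → 206387162694136889/4910215513421625
APPEND 32: p_12 = 32·206387162694136889 + 4388302263441146 = 6608777508475821594, q_12 = 32·4910215513421625 + 104403343552259 = 157231299773044259 → 6608777508475821594/157231299773044259
APPEND 16: p_13 = 16·6608777508475821594 + 206387162694136889 = 105946827298307282393, q_13 = 16·157231299773044259 + 4910215513421625 = 2520611011882129769 → 105946827298307282393/2520611011882129769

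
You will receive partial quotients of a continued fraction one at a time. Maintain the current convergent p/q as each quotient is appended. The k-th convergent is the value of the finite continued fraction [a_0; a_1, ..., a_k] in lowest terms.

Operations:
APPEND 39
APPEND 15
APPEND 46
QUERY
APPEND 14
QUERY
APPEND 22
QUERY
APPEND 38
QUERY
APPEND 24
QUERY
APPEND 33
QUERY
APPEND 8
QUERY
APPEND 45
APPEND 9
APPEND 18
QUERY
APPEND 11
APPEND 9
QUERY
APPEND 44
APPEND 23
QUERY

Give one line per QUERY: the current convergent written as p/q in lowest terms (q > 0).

26995/691
378516/9689
8354347/213849
317843702/8135951
7636603195/195476673
252325749137/6458866160
2026242596291/51866405953
14940090907637054/382426478156489
1501433419596232811/38432690831160122
1524750870335410248922/39029555376422879537

APPEND 39: p_0 = 39·1 + 0 = 39, q_0 = 39·0 + 1 = 1 → 39/1
APPEND 15: p_1 = 15·39 + 1 = 586, q_1 = 15·1 + 0 = 15 → 586/15
APPEND 46: p_2 = 46·586 + 39 = 26995, q_2 = 46·15 + 1 = 691 → 26995/691
APPEND 14: p_3 = 14·26995 + 586 = 378516, q_3 = 14·691 + 15 = 9689 → 378516/9689
APPEND 22: p_4 = 22·378516 + 26995 = 8354347, q_4 = 22·9689 + 691 = 213849 → 8354347/213849
APPEND 38: p_5 = 38·8354347 + 378516 = 317843702, q_5 = 38·213849 + 9689 = 8135951 → 317843702/8135951
APPEND 24: p_6 = 24·317843702 + 8354347 = 7636603195, q_6 = 24·8135951 + 213849 = 195476673 → 7636603195/195476673
APPEND 33: p_7 = 33·7636603195 + 317843702 = 252325749137, q_7 = 33·195476673 + 8135951 = 6458866160 → 252325749137/6458866160
APPEND 8: p_8 = 8·252325749137 + 7636603195 = 2026242596291, q_8 = 8·6458866160 + 195476673 = 51866405953 → 2026242596291/51866405953
APPEND 45: p_9 = 45·2026242596291 + 252325749137 = 91433242582232, q_9 = 45·51866405953 + 6458866160 = 2340447134045 → 91433242582232/2340447134045
APPEND 9: p_10 = 9·91433242582232 + 2026242596291 = 824925425836379, q_10 = 9·2340447134045 + 51866405953 = 21115890612358 → 824925425836379/21115890612358
APPEND 18: p_11 = 18·824925425836379 + 91433242582232 = 14940090907637054, q_11 = 18·21115890612358 + 2340447134045 = 382426478156489 → 14940090907637054/382426478156489
APPEND 11: p_12 = 11·14940090907637054 + 824925425836379 = 165165925409843973, q_12 = 11·382426478156489 + 21115890612358 = 4227807150333737 → 165165925409843973/4227807150333737
APPEND 9: p_13 = 9·165165925409843973 + 14940090907637054 = 1501433419596232811, q_13 = 9·4227807150333737 + 382426478156489 = 38432690831160122 → 1501433419596232811/38432690831160122
APPEND 44: p_14 = 44·1501433419596232811 + 165165925409843973 = 66228236387644087657, q_14 = 44·38432690831160122 + 4227807150333737 = 1695266203721379105 → 66228236387644087657/1695266203721379105
APPEND 23: p_15 = 23·66228236387644087657 + 1501433419596232811 = 1524750870335410248922, q_15 = 23·1695266203721379105 + 38432690831160122 = 39029555376422879537 → 1524750870335410248922/39029555376422879537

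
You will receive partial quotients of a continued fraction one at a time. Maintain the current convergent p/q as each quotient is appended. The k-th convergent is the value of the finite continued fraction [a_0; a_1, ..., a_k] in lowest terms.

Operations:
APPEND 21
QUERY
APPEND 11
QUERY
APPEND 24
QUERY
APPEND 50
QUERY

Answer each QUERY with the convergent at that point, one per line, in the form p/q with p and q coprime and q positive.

21/1
232/11
5589/265
279682/13261

APPEND 21: p_0 = 21·1 + 0 = 21, q_0 = 21·0 + 1 = 1 → 21/1
APPEND 11: p_1 = 11·21 + 1 = 232, q_1 = 11·1 + 0 = 11 → 232/11
APPEND 24: p_2 = 24·232 + 21 = 5589, q_2 = 24·11 + 1 = 265 → 5589/265
APPEND 50: p_3 = 50·5589 + 232 = 279682, q_3 = 50·265 + 11 = 13261 → 279682/13261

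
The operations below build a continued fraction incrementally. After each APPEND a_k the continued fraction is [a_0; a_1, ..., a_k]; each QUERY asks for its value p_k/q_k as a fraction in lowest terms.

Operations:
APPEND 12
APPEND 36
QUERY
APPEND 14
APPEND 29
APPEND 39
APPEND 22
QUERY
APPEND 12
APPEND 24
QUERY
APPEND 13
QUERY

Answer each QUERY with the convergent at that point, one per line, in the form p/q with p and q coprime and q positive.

APPEND 12: p_0 = 12·1 + 0 = 12, q_0 = 12·0 + 1 = 1 → 12/1
APPEND 36: p_1 = 36·12 + 1 = 433, q_1 = 36·1 + 0 = 36 → 433/36
APPEND 14: p_2 = 14·433 + 12 = 6074, q_2 = 14·36 + 1 = 505 → 6074/505
APPEND 29: p_3 = 29·6074 + 433 = 176579, q_3 = 29·505 + 36 = 14681 → 176579/14681
APPEND 39: p_4 = 39·176579 + 6074 = 6892655, q_4 = 39·14681 + 505 = 573064 → 6892655/573064
APPEND 22: p_5 = 22·6892655 + 176579 = 151814989, q_5 = 22·573064 + 14681 = 12622089 → 151814989/12622089
APPEND 12: p_6 = 12·151814989 + 6892655 = 1828672523, q_6 = 12·12622089 + 573064 = 152038132 → 1828672523/152038132
APPEND 24: p_7 = 24·1828672523 + 151814989 = 44039955541, q_7 = 24·152038132 + 12622089 = 3661537257 → 44039955541/3661537257
APPEND 13: p_8 = 13·44039955541 + 1828672523 = 574348094556, q_8 = 13·3661537257 + 152038132 = 47752022473 → 574348094556/47752022473

433/36
151814989/12622089
44039955541/3661537257
574348094556/47752022473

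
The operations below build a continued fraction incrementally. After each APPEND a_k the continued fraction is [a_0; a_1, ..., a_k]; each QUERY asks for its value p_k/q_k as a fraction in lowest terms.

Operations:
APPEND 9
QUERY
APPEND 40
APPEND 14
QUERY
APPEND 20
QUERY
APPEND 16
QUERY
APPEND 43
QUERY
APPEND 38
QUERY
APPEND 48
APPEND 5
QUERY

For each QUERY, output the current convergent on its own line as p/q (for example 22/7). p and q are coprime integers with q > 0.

APPEND 9: p_0 = 9·1 + 0 = 9, q_0 = 9·0 + 1 = 1 → 9/1
APPEND 40: p_1 = 40·9 + 1 = 361, q_1 = 40·1 + 0 = 40 → 361/40
APPEND 14: p_2 = 14·361 + 9 = 5063, q_2 = 14·40 + 1 = 561 → 5063/561
APPEND 20: p_3 = 20·5063 + 361 = 101621, q_3 = 20·561 + 40 = 11260 → 101621/11260
APPEND 16: p_4 = 16·101621 + 5063 = 1630999, q_4 = 16·11260 + 561 = 180721 → 1630999/180721
APPEND 43: p_5 = 43·1630999 + 101621 = 70234578, q_5 = 43·180721 + 11260 = 7782263 → 70234578/7782263
APPEND 38: p_6 = 38·70234578 + 1630999 = 2670544963, q_6 = 38·7782263 + 180721 = 295906715 → 2670544963/295906715
APPEND 48: p_7 = 48·2670544963 + 70234578 = 128256392802, q_7 = 48·295906715 + 7782263 = 14211304583 → 128256392802/14211304583
APPEND 5: p_8 = 5·128256392802 + 2670544963 = 643952508973, q_8 = 5·14211304583 + 295906715 = 71352429630 → 643952508973/71352429630

9/1
5063/561
101621/11260
1630999/180721
70234578/7782263
2670544963/295906715
643952508973/71352429630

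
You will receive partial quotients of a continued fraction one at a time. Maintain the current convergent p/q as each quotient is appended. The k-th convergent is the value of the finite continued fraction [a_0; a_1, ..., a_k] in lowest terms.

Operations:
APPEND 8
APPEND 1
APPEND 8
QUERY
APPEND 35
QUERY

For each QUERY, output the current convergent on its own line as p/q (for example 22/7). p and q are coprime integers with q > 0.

APPEND 8: p_0 = 8·1 + 0 = 8, q_0 = 8·0 + 1 = 1 → 8/1
APPEND 1: p_1 = 1·8 + 1 = 9, q_1 = 1·1 + 0 = 1 → 9/1
APPEND 8: p_2 = 8·9 + 8 = 80, q_2 = 8·1 + 1 = 9 → 80/9
APPEND 35: p_3 = 35·80 + 9 = 2809, q_3 = 35·9 + 1 = 316 → 2809/316

80/9
2809/316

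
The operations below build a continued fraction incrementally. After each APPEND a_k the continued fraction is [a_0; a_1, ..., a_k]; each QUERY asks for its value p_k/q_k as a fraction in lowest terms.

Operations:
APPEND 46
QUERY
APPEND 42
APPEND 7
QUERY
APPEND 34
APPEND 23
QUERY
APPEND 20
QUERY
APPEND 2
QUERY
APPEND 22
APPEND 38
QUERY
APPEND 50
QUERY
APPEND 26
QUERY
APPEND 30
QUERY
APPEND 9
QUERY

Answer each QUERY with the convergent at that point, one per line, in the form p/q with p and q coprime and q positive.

46/1
13577/295
10675250/231951
213968551/4649092
438612352/9530135
375249343562/8153388491
18772330618395/407883736612
488455845421832/10613130540403
14672447693273355/318801799948702
132540485084882027/2879829330078721

APPEND 46: p_0 = 46·1 + 0 = 46, q_0 = 46·0 + 1 = 1 → 46/1
APPEND 42: p_1 = 42·46 + 1 = 1933, q_1 = 42·1 + 0 = 42 → 1933/42
APPEND 7: p_2 = 7·1933 + 46 = 13577, q_2 = 7·42 + 1 = 295 → 13577/295
APPEND 34: p_3 = 34·13577 + 1933 = 463551, q_3 = 34·295 + 42 = 10072 → 463551/10072
APPEND 23: p_4 = 23·463551 + 13577 = 10675250, q_4 = 23·10072 + 295 = 231951 → 10675250/231951
APPEND 20: p_5 = 20·10675250 + 463551 = 213968551, q_5 = 20·231951 + 10072 = 4649092 → 213968551/4649092
APPEND 2: p_6 = 2·213968551 + 10675250 = 438612352, q_6 = 2·4649092 + 231951 = 9530135 → 438612352/9530135
APPEND 22: p_7 = 22·438612352 + 213968551 = 9863440295, q_7 = 22·9530135 + 4649092 = 214312062 → 9863440295/214312062
APPEND 38: p_8 = 38·9863440295 + 438612352 = 375249343562, q_8 = 38·214312062 + 9530135 = 8153388491 → 375249343562/8153388491
APPEND 50: p_9 = 50·375249343562 + 9863440295 = 18772330618395, q_9 = 50·8153388491 + 214312062 = 407883736612 → 18772330618395/407883736612
APPEND 26: p_10 = 26·18772330618395 + 375249343562 = 488455845421832, q_10 = 26·407883736612 + 8153388491 = 10613130540403 → 488455845421832/10613130540403
APPEND 30: p_11 = 30·488455845421832 + 18772330618395 = 14672447693273355, q_11 = 30·10613130540403 + 407883736612 = 318801799948702 → 14672447693273355/318801799948702
APPEND 9: p_12 = 9·14672447693273355 + 488455845421832 = 132540485084882027, q_12 = 9·318801799948702 + 10613130540403 = 2879829330078721 → 132540485084882027/2879829330078721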